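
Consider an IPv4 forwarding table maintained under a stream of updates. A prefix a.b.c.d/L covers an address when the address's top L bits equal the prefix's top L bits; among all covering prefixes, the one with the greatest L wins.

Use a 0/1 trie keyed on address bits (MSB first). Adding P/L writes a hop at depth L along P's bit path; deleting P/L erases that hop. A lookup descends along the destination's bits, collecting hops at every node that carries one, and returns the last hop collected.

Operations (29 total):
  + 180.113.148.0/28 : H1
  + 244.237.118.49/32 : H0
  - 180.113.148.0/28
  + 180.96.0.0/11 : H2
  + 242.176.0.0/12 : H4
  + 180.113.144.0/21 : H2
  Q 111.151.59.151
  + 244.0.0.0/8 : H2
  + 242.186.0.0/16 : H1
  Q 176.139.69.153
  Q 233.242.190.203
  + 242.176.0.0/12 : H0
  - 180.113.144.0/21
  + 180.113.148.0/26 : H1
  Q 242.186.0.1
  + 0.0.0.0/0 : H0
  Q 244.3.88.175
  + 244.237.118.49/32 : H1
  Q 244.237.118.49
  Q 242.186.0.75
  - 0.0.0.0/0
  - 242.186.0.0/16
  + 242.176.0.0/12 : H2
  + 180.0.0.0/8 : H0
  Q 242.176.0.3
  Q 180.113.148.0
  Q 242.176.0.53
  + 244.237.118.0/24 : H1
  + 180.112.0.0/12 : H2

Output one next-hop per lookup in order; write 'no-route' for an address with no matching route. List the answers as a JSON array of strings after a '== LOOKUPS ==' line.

Process each operation:
  + 180.113.148.0/28 (H1) depth=28
  + 244.237.118.49/32 (H0) depth=32
  del 180.113.148.0/28 (clear depth 28)
  + 180.96.0.0/11 (H2) depth=11
  + 242.176.0.0/12 (H4) depth=12
  + 180.113.144.0/21 (H2) depth=21
  Q 111.151.59.151: descend ε ; hops seen [∅] ; pick no-route
  + 244.0.0.0/8 (H2) depth=8
  + 242.186.0.0/16 (H1) depth=16
  Q 176.139.69.153: descend 10110 ; hops seen [∅] ; pick no-route
  Q 233.242.190.203: descend 111 ; hops seen [∅] ; pick no-route
  + 242.176.0.0/12 (H0) depth=12
  del 180.113.144.0/21 (clear depth 21)
  + 180.113.148.0/26 (H1) depth=26
  Q 242.186.0.1: descend 1111001010111010 ; hops seen [H0,H1] ; pick H1
  + 0.0.0.0/0 (H0) depth=0
  Q 244.3.88.175: descend 11110100 ; hops seen [H0,H2] ; pick H2
  + 244.237.118.49/32 (H1) depth=32
  Q 244.237.118.49: descend 11110100111011010111011000110001 ; hops seen [H0,H2,H1] ; pick H1
  Q 242.186.0.75: descend 1111001010111010 ; hops seen [H0,H0,H1] ; pick H1
  del 0.0.0.0/0 (clear depth 0)
  del 242.186.0.0/16 (clear depth 16)
  + 242.176.0.0/12 (H2) depth=12
  + 180.0.0.0/8 (H0) depth=8
  Q 242.176.0.3: descend 111100101011 ; hops seen [H2] ; pick H2
  Q 180.113.148.0: descend 1011010001110001100101000000 ; hops seen [H0,H2,H1] ; pick H1
  Q 242.176.0.53: descend 111100101011 ; hops seen [H2] ; pick H2
  + 244.237.118.0/24 (H1) depth=24
  + 180.112.0.0/12 (H2) depth=12

== LOOKUPS ==
["no-route","no-route","no-route","H1","H2","H1","H1","H2","H1","H2"]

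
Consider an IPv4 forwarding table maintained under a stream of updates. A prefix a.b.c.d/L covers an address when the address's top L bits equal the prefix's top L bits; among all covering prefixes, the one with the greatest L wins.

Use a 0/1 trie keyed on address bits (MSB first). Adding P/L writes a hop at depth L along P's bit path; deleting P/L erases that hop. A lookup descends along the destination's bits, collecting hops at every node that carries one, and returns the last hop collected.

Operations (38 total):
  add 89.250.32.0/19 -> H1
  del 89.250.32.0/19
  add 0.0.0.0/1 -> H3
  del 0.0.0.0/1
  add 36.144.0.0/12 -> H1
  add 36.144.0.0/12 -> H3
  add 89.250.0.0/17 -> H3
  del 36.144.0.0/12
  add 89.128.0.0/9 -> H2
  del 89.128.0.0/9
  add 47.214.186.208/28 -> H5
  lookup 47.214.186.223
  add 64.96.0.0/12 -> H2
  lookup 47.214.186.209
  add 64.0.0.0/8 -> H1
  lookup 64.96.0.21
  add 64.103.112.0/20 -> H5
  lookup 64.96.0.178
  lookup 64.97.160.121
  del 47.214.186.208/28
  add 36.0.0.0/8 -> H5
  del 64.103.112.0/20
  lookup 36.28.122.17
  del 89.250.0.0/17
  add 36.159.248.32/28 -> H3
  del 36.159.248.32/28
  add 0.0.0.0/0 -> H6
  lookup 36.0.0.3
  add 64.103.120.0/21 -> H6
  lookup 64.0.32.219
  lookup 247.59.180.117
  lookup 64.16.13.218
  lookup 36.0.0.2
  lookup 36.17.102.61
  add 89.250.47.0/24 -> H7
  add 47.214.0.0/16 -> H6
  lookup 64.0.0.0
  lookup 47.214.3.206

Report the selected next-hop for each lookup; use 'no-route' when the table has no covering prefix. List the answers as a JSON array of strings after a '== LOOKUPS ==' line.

Trace:
  add 89.250.32.0/19 -> H1 at depth 19
  del 89.250.32.0/19 (clear depth 19)
  add 0.0.0.0/1 -> H3 at depth 1
  del 0.0.0.0/1 (clear depth 1)
  add 36.144.0.0/12 -> H1 at depth 12
  add 36.144.0.0/12 -> H3 at depth 12
  add 89.250.0.0/17 -> H3 at depth 17
  del 36.144.0.0/12 (clear depth 12)
  add 89.128.0.0/9 -> H2 at depth 9
  del 89.128.0.0/9 (clear depth 9)
  add 47.214.186.208/28 -> H5 at depth 28
  Q 47.214.186.223: descend 0010111111010110101110101101 ; hops seen [H5] ; pick H5
  add 64.96.0.0/12 -> H2 at depth 12
  Q 47.214.186.209: descend 0010111111010110101110101101 ; hops seen [H5] ; pick H5
  add 64.0.0.0/8 -> H1 at depth 8
  Q 64.96.0.21: descend 010000000110 ; hops seen [H1,H2] ; pick H2
  add 64.103.112.0/20 -> H5 at depth 20
  Q 64.96.0.178: descend 0100000001100 ; hops seen [H1,H2] ; pick H2
  Q 64.97.160.121: descend 0100000001100 ; hops seen [H1,H2] ; pick H2
  del 47.214.186.208/28 (clear depth 28)
  add 36.0.0.0/8 -> H5 at depth 8
  del 64.103.112.0/20 (clear depth 20)
  Q 36.28.122.17: descend 00100100 ; hops seen [H5] ; pick H5
  del 89.250.0.0/17 (clear depth 17)
  add 36.159.248.32/28 -> H3 at depth 28
  del 36.159.248.32/28 (clear depth 28)
  add 0.0.0.0/0 -> H6 at depth 0
  Q 36.0.0.3: descend 00100100 ; hops seen [H6,H5] ; pick H5
  add 64.103.120.0/21 -> H6 at depth 21
  Q 64.0.32.219: descend 010000000 ; hops seen [H6,H1] ; pick H1
  Q 247.59.180.117: descend ε ; hops seen [H6] ; pick H6
  Q 64.16.13.218: descend 010000000 ; hops seen [H6,H1] ; pick H1
  Q 36.0.0.2: descend 00100100 ; hops seen [H6,H5] ; pick H5
  Q 36.17.102.61: descend 00100100 ; hops seen [H6,H5] ; pick H5
  add 89.250.47.0/24 -> H7 at depth 24
  add 47.214.0.0/16 -> H6 at depth 16
  Q 64.0.0.0: descend 010000000 ; hops seen [H6,H1] ; pick H1
  Q 47.214.3.206: descend 0010111111010110 ; hops seen [H6,H6] ; pick H6

== LOOKUPS ==
["H5","H5","H2","H2","H2","H5","H5","H1","H6","H1","H5","H5","H1","H6"]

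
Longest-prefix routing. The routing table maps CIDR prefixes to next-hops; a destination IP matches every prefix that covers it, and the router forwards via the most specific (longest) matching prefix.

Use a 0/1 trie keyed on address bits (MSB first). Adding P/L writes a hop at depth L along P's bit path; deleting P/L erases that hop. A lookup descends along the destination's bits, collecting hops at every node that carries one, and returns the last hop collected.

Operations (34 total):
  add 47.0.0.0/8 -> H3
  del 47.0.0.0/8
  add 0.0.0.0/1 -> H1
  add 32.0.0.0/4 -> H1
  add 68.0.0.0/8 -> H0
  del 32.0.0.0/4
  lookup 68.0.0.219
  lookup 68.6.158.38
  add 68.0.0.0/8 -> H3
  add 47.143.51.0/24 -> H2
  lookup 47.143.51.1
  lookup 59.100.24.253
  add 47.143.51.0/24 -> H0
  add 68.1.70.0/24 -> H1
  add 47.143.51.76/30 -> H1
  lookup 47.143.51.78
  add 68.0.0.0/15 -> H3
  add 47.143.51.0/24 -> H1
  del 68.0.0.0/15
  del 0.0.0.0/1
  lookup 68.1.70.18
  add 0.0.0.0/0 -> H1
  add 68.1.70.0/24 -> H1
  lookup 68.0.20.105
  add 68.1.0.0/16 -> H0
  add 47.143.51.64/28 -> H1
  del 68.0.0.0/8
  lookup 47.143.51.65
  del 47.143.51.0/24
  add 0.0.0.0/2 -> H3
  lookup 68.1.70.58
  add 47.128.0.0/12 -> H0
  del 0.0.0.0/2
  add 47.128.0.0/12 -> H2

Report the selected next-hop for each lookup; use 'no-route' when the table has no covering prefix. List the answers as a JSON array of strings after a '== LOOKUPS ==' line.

Apply in order:
  add 47.0.0.0/8 -> H3 at depth 8
  del 47.0.0.0/8 (clear depth 8)
  add 0.0.0.0/1 -> H1 at depth 1
  add 32.0.0.0/4 -> H1 at depth 4
  add 68.0.0.0/8 -> H0 at depth 8
  del 32.0.0.0/4 (clear depth 4)
  ? 68.0.0.219  path d0:-→d1:H1→d2:-→d3:-→d4:-→d5:-→d6:-→d7:-→d8:H0  best=H0
  ? 68.6.158.38  path d0:-→d1:H1→d2:-→d3:-→d4:-→d5:-→d6:-→d7:-→d8:H0  best=H0
  add 68.0.0.0/8 -> H3 at depth 8
  add 47.143.51.0/24 -> H2 at depth 24
  ? 47.143.51.1  path d0:-→d1:H1→d2:-→d3:-→d4:-→d5:-→d6:-→d7:-→d8:-→d9:-→d10:-→d11:-→d12:-→d13:-→d14:-→d15:-→d16:-→d17:-→d18:-→d19:-→d20:-→d21:-→d22:-→d23:-→d24:H2  best=H2
  ? 59.100.24.253  path d0:-→d1:H1→d2:-→d3:-  best=H1
  add 47.143.51.0/24 -> H0 at depth 24
  add 68.1.70.0/24 -> H1 at depth 24
  add 47.143.51.76/30 -> H1 at depth 30
  ? 47.143.51.78  path d0:-→d1:H1→d2:-→d3:-→d4:-→d5:-→d6:-→d7:-→d8:-→d9:-→d10:-→d11:-→d12:-→d13:-→d14:-→d15:-→d16:-→d17:-→d18:-→d19:-→d20:-→d21:-→d22:-→d23:-→d24:H0→d25:-→d26:-→d27:-→d28:-→d29:-→d30:H1  best=H1
  add 68.0.0.0/15 -> H3 at depth 15
  add 47.143.51.0/24 -> H1 at depth 24
  del 68.0.0.0/15 (clear depth 15)
  del 0.0.0.0/1 (clear depth 1)
  ? 68.1.70.18  path d0:-→d1:-→d2:-→d3:-→d4:-→d5:-→d6:-→d7:-→d8:H3→d9:-→d10:-→d11:-→d12:-→d13:-→d14:-→d15:-→d16:-→d17:-→d18:-→d19:-→d20:-→d21:-→d22:-→d23:-→d24:H1  best=H1
  add 0.0.0.0/0 -> H1 at depth 0
  add 68.1.70.0/24 -> H1 at depth 24
  ? 68.0.20.105  path d0:H1→d1:-→d2:-→d3:-→d4:-→d5:-→d6:-→d7:-→d8:H3→d9:-→d10:-→d11:-→d12:-→d13:-→d14:-→d15:-  best=H3
  add 68.1.0.0/16 -> H0 at depth 16
  add 47.143.51.64/28 -> H1 at depth 28
  del 68.0.0.0/8 (clear depth 8)
  ? 47.143.51.65  path d0:H1→d1:-→d2:-→d3:-→d4:-→d5:-→d6:-→d7:-→d8:-→d9:-→d10:-→d11:-→d12:-→d13:-→d14:-→d15:-→d16:-→d17:-→d18:-→d19:-→d20:-→d21:-→d22:-→d23:-→d24:H1→d25:-→d26:-→d27:-→d28:H1  best=H1
  del 47.143.51.0/24 (clear depth 24)
  add 0.0.0.0/2 -> H3 at depth 2
  ? 68.1.70.58  path d0:H1→d1:-→d2:-→d3:-→d4:-→d5:-→d6:-→d7:-→d8:-→d9:-→d10:-→d11:-→d12:-→d13:-→d14:-→d15:-→d16:H0→d17:-→d18:-→d19:-→d20:-→d21:-→d22:-→d23:-→d24:H1  best=H1
  add 47.128.0.0/12 -> H0 at depth 12
  del 0.0.0.0/2 (clear depth 2)
  add 47.128.0.0/12 -> H2 at depth 12

== LOOKUPS ==
["H0","H0","H2","H1","H1","H1","H3","H1","H1"]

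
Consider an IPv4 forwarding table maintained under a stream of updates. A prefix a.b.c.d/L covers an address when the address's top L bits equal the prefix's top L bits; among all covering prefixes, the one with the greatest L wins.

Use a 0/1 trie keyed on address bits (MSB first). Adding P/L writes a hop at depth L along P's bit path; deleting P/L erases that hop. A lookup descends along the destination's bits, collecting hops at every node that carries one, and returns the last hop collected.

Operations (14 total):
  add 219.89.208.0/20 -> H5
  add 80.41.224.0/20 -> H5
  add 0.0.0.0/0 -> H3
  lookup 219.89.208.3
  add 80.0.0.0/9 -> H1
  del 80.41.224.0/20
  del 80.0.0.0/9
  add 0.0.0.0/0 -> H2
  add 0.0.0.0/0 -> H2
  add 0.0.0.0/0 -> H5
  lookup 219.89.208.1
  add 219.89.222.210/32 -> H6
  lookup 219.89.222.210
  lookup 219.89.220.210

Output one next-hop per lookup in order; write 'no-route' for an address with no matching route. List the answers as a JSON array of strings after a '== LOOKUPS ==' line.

Trace:
  + 219.89.208.0/20 (H5) depth=20
  + 80.41.224.0/20 (H5) depth=20
  + 0.0.0.0/0 (H3) depth=0
  lookup 219.89.208.3: bits 11011011010110011101 walk d0:H3→d1:-→d2:-→d3:-→d4:-→d5:-→d6:-→d7:-→d8:-→d9:-→d10:-→d11:-→d12:-→d13:-→d14:-→d15:-→d16:-→d17:-→d18:-→d19:-→d20:H5 -> H5
  + 80.0.0.0/9 (H1) depth=9
  - 80.41.224.0/20 clear@20
  - 80.0.0.0/9 clear@9
  + 0.0.0.0/0 (H2) depth=0
  + 0.0.0.0/0 (H2) depth=0
  + 0.0.0.0/0 (H5) depth=0
  lookup 219.89.208.1: bits 11011011010110011101 walk d0:H5→d1:-→d2:-→d3:-→d4:-→d5:-→d6:-→d7:-→d8:-→d9:-→d10:-→d11:-→d12:-→d13:-→d14:-→d15:-→d16:-→d17:-→d18:-→d19:-→d20:H5 -> H5
  + 219.89.222.210/32 (H6) depth=32
  lookup 219.89.222.210: bits 11011011010110011101111011010010 walk d0:H5→d1:-→d2:-→d3:-→d4:-→d5:-→d6:-→d7:-→d8:-→d9:-→d10:-→d11:-→d12:-→d13:-→d14:-→d15:-→d16:-→d17:-→d18:-→d19:-→d20:H5→d21:-→d22:-→d23:-→d24:-→d25:-→d26:-→d27:-→d28:-→d29:-→d30:-→d31:-→d32:H6 -> H6
  lookup 219.89.220.210: bits 1101101101011001110111 walk d0:H5→d1:-→d2:-→d3:-→d4:-→d5:-→d6:-→d7:-→d8:-→d9:-→d10:-→d11:-→d12:-→d13:-→d14:-→d15:-→d16:-→d17:-→d18:-→d19:-→d20:H5→d21:-→d22:- -> H5

== LOOKUPS ==
["H5","H5","H6","H5"]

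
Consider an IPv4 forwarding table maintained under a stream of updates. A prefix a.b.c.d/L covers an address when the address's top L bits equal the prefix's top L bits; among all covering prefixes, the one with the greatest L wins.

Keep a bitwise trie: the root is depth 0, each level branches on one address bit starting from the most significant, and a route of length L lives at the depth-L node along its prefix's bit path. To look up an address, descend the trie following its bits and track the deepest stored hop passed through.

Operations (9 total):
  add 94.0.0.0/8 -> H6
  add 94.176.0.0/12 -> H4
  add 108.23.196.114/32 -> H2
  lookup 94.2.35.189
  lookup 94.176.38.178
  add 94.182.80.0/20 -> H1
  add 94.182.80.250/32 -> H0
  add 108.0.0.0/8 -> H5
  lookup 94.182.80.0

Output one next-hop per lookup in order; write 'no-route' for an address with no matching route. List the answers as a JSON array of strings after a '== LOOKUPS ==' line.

Process each operation:
  + 94.0.0.0/8 (H6) depth=8
  + 94.176.0.0/12 (H4) depth=12
  + 108.23.196.114/32 (H2) depth=32
  ? 94.2.35.189  path d0:-→d1:-→d2:-→d3:-→d4:-→d5:-→d6:-→d7:-→d8:H6  best=H6
  ? 94.176.38.178  path d0:-→d1:-→d2:-→d3:-→d4:-→d5:-→d6:-→d7:-→d8:H6→d9:-→d10:-→d11:-→d12:H4  best=H4
  + 94.182.80.0/20 (H1) depth=20
  + 94.182.80.250/32 (H0) depth=32
  + 108.0.0.0/8 (H5) depth=8
  ? 94.182.80.0  path d0:-→d1:-→d2:-→d3:-→d4:-→d5:-→d6:-→d7:-→d8:H6→d9:-→d10:-→d11:-→d12:H4→d13:-→d14:-→d15:-→d16:-→d17:-→d18:-→d19:-→d20:H1→d21:-→d22:-→d23:-→d24:-  best=H1

== LOOKUPS ==
["H6","H4","H1"]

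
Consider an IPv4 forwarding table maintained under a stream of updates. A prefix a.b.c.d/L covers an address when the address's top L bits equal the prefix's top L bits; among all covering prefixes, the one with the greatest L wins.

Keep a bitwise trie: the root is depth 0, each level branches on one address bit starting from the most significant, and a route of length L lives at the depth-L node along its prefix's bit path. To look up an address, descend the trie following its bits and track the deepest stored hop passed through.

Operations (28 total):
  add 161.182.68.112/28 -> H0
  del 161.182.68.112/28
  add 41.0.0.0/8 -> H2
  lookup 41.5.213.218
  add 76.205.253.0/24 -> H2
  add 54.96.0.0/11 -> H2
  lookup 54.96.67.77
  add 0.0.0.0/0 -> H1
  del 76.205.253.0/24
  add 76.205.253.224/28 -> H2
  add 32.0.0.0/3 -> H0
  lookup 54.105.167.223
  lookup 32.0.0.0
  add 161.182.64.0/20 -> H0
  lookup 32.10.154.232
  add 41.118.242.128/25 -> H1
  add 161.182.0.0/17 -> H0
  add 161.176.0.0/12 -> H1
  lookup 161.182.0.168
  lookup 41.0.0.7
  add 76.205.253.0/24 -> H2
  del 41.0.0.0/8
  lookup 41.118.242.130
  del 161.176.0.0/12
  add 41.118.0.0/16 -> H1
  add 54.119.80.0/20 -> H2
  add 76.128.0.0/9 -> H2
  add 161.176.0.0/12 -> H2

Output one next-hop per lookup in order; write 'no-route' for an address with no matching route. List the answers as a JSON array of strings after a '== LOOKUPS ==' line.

Process each operation:
  add 161.182.68.112/28 -> H0 at depth 28
  - 161.182.68.112/28 clear@28
  add 41.0.0.0/8 -> H2 at depth 8
  ? 41.5.213.218  path d0:-→d1:-→d2:-→d3:-→d4:-→d5:-→d6:-→d7:-→d8:H2  best=H2
  add 76.205.253.0/24 -> H2 at depth 24
  add 54.96.0.0/11 -> H2 at depth 11
  ? 54.96.67.77  path d0:-→d1:-→d2:-→d3:-→d4:-→d5:-→d6:-→d7:-→d8:-→d9:-→d10:-→d11:H2  best=H2
  add 0.0.0.0/0 -> H1 at depth 0
  - 76.205.253.0/24 clear@24
  add 76.205.253.224/28 -> H2 at depth 28
  add 32.0.0.0/3 -> H0 at depth 3
  ? 54.105.167.223  path d0:H1→d1:-→d2:-→d3:H0→d4:-→d5:-→d6:-→d7:-→d8:-→d9:-→d10:-→d11:H2  best=H2
  ? 32.0.0.0  path d0:H1→d1:-→d2:-→d3:H0→d4:-  best=H0
  add 161.182.64.0/20 -> H0 at depth 20
  ? 32.10.154.232  path d0:H1→d1:-→d2:-→d3:H0→d4:-  best=H0
  add 41.118.242.128/25 -> H1 at depth 25
  add 161.182.0.0/17 -> H0 at depth 17
  add 161.176.0.0/12 -> H1 at depth 12
  ? 161.182.0.168  path d0:H1→d1:-→d2:-→d3:-→d4:-→d5:-→d6:-→d7:-→d8:-→d9:-→d10:-→d11:-→d12:H1→d13:-→d14:-→d15:-→d16:-→d17:H0  best=H0
  ? 41.0.0.7  path d0:H1→d1:-→d2:-→d3:H0→d4:-→d5:-→d6:-→d7:-→d8:H2→d9:-  best=H2
  add 76.205.253.0/24 -> H2 at depth 24
  - 41.0.0.0/8 clear@8
  ? 41.118.242.130  path d0:H1→d1:-→d2:-→d3:H0→d4:-→d5:-→d6:-→d7:-→d8:-→d9:-→d10:-→d11:-→d12:-→d13:-→d14:-→d15:-→d16:-→d17:-→d18:-→d19:-→d20:-→d21:-→d22:-→d23:-→d24:-→d25:H1  best=H1
  - 161.176.0.0/12 clear@12
  add 41.118.0.0/16 -> H1 at depth 16
  add 54.119.80.0/20 -> H2 at depth 20
  add 76.128.0.0/9 -> H2 at depth 9
  add 161.176.0.0/12 -> H2 at depth 12

== LOOKUPS ==
["H2","H2","H2","H0","H0","H0","H2","H1"]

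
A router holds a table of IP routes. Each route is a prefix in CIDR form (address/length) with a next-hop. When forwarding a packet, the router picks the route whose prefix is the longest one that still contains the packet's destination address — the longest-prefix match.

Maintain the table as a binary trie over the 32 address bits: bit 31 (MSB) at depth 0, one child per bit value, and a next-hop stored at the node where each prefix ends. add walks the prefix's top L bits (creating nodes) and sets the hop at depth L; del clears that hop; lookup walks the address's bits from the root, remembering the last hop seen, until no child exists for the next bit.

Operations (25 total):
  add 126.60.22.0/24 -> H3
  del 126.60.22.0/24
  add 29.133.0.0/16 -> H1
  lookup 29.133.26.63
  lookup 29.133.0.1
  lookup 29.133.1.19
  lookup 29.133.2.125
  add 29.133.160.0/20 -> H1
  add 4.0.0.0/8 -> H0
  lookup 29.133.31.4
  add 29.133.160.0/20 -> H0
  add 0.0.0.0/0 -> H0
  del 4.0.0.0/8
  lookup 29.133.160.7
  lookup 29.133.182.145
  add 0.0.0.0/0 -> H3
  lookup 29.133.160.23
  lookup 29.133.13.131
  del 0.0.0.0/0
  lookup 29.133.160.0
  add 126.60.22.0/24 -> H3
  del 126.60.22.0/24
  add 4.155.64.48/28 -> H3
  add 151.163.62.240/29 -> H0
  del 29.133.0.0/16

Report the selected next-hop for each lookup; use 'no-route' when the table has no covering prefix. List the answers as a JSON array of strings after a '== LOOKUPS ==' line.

Process each operation:
  + 126.60.22.0/24 (H3) depth=24
  del 126.60.22.0/24 (clear depth 24)
  + 29.133.0.0/16 (H1) depth=16
  ? 29.133.26.63  path d0:-→d1:-→d2:-→d3:-→d4:-→d5:-→d6:-→d7:-→d8:-→d9:-→d10:-→d11:-→d12:-→d13:-→d14:-→d15:-→d16:H1  best=H1
  ? 29.133.0.1  path d0:-→d1:-→d2:-→d3:-→d4:-→d5:-→d6:-→d7:-→d8:-→d9:-→d10:-→d11:-→d12:-→d13:-→d14:-→d15:-→d16:H1  best=H1
  ? 29.133.1.19  path d0:-→d1:-→d2:-→d3:-→d4:-→d5:-→d6:-→d7:-→d8:-→d9:-→d10:-→d11:-→d12:-→d13:-→d14:-→d15:-→d16:H1  best=H1
  ? 29.133.2.125  path d0:-→d1:-→d2:-→d3:-→d4:-→d5:-→d6:-→d7:-→d8:-→d9:-→d10:-→d11:-→d12:-→d13:-→d14:-→d15:-→d16:H1  best=H1
  + 29.133.160.0/20 (H1) depth=20
  + 4.0.0.0/8 (H0) depth=8
  ? 29.133.31.4  path d0:-→d1:-→d2:-→d3:-→d4:-→d5:-→d6:-→d7:-→d8:-→d9:-→d10:-→d11:-→d12:-→d13:-→d14:-→d15:-→d16:H1  best=H1
  + 29.133.160.0/20 (H0) depth=20
  + 0.0.0.0/0 (H0) depth=0
  del 4.0.0.0/8 (clear depth 8)
  ? 29.133.160.7  path d0:H0→d1:-→d2:-→d3:-→d4:-→d5:-→d6:-→d7:-→d8:-→d9:-→d10:-→d11:-→d12:-→d13:-→d14:-→d15:-→d16:H1→d17:-→d18:-→d19:-→d20:H0  best=H0
  ? 29.133.182.145  path d0:H0→d1:-→d2:-→d3:-→d4:-→d5:-→d6:-→d7:-→d8:-→d9:-→d10:-→d11:-→d12:-→d13:-→d14:-→d15:-→d16:H1→d17:-→d18:-→d19:-  best=H1
  + 0.0.0.0/0 (H3) depth=0
  ? 29.133.160.23  path d0:H3→d1:-→d2:-→d3:-→d4:-→d5:-→d6:-→d7:-→d8:-→d9:-→d10:-→d11:-→d12:-→d13:-→d14:-→d15:-→d16:H1→d17:-→d18:-→d19:-→d20:H0  best=H0
  ? 29.133.13.131  path d0:H3→d1:-→d2:-→d3:-→d4:-→d5:-→d6:-→d7:-→d8:-→d9:-→d10:-→d11:-→d12:-→d13:-→d14:-→d15:-→d16:H1  best=H1
  del 0.0.0.0/0 (clear depth 0)
  ? 29.133.160.0  path d0:-→d1:-→d2:-→d3:-→d4:-→d5:-→d6:-→d7:-→d8:-→d9:-→d10:-→d11:-→d12:-→d13:-→d14:-→d15:-→d16:H1→d17:-→d18:-→d19:-→d20:H0  best=H0
  + 126.60.22.0/24 (H3) depth=24
  del 126.60.22.0/24 (clear depth 24)
  + 4.155.64.48/28 (H3) depth=28
  + 151.163.62.240/29 (H0) depth=29
  del 29.133.0.0/16 (clear depth 16)

== LOOKUPS ==
["H1","H1","H1","H1","H1","H0","H1","H0","H1","H0"]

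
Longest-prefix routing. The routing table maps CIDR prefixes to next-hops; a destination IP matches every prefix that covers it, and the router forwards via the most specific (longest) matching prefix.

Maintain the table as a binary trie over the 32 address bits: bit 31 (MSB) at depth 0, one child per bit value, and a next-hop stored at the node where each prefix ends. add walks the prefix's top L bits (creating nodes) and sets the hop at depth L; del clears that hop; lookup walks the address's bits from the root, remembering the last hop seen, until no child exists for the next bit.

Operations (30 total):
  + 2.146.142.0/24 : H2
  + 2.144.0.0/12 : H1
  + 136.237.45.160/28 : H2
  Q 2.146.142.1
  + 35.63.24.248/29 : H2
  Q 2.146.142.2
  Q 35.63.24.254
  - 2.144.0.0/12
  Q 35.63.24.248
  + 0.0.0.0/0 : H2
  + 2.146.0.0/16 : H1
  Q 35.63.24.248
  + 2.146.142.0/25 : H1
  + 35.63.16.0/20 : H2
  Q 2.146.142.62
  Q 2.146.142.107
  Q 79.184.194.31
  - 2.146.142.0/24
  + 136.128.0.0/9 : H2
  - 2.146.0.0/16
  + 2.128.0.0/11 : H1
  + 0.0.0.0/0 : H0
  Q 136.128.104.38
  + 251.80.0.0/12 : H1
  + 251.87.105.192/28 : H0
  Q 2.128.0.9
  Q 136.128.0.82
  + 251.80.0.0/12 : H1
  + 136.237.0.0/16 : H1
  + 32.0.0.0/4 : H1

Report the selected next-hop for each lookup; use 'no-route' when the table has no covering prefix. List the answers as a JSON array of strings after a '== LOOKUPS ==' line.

Trace:
  + 2.146.142.0/24 (H2) depth=24
  + 2.144.0.0/12 (H1) depth=12
  + 136.237.45.160/28 (H2) depth=28
  Q 2.146.142.1: descend 000000101001001010001110 ; hops seen [H1,H2] ; pick H2
  + 35.63.24.248/29 (H2) depth=29
  Q 2.146.142.2: descend 000000101001001010001110 ; hops seen [H1,H2] ; pick H2
  Q 35.63.24.254: descend 00100011001111110001100011111 ; hops seen [H2] ; pick H2
  - 2.144.0.0/12 clear@12
  Q 35.63.24.248: descend 00100011001111110001100011111 ; hops seen [H2] ; pick H2
  + 0.0.0.0/0 (H2) depth=0
  + 2.146.0.0/16 (H1) depth=16
  Q 35.63.24.248: descend 00100011001111110001100011111 ; hops seen [H2,H2] ; pick H2
  + 2.146.142.0/25 (H1) depth=25
  + 35.63.16.0/20 (H2) depth=20
  Q 2.146.142.62: descend 0000001010010010100011100 ; hops seen [H2,H1,H2,H1] ; pick H1
  Q 2.146.142.107: descend 0000001010010010100011100 ; hops seen [H2,H1,H2,H1] ; pick H1
  Q 79.184.194.31: descend 0 ; hops seen [H2] ; pick H2
  - 2.146.142.0/24 clear@24
  + 136.128.0.0/9 (H2) depth=9
  - 2.146.0.0/16 clear@16
  + 2.128.0.0/11 (H1) depth=11
  + 0.0.0.0/0 (H0) depth=0
  Q 136.128.104.38: descend 100010001 ; hops seen [H0,H2] ; pick H2
  + 251.80.0.0/12 (H1) depth=12
  + 251.87.105.192/28 (H0) depth=28
  Q 2.128.0.9: descend 00000010100 ; hops seen [H0,H1] ; pick H1
  Q 136.128.0.82: descend 100010001 ; hops seen [H0,H2] ; pick H2
  + 251.80.0.0/12 (H1) depth=12
  + 136.237.0.0/16 (H1) depth=16
  + 32.0.0.0/4 (H1) depth=4

== LOOKUPS ==
["H2","H2","H2","H2","H2","H1","H1","H2","H2","H1","H2"]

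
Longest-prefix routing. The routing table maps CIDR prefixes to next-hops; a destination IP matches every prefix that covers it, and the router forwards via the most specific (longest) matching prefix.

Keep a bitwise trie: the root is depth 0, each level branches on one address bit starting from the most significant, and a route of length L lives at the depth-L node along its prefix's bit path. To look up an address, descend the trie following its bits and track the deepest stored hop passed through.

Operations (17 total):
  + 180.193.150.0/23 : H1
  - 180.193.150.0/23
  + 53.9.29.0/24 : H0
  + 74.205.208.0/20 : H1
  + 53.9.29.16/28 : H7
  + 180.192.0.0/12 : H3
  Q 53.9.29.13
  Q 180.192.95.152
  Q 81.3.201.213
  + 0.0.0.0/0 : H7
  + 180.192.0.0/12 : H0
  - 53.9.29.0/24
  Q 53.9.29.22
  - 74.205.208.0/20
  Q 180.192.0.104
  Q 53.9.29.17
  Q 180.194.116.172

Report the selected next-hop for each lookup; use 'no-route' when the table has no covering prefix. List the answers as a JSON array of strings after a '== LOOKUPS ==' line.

Apply in order:
  add 180.193.150.0/23 -> H1 at depth 23
  - 180.193.150.0/23 clear@23
  add 53.9.29.0/24 -> H0 at depth 24
  add 74.205.208.0/20 -> H1 at depth 20
  add 53.9.29.16/28 -> H7 at depth 28
  add 180.192.0.0/12 -> H3 at depth 12
  ? 53.9.29.13  path d0:-→d1:-→d2:-→d3:-→d4:-→d5:-→d6:-→d7:-→d8:-→d9:-→d10:-→d11:-→d12:-→d13:-→d14:-→d15:-→d16:-→d17:-→d18:-→d19:-→d20:-→d21:-→d22:-→d23:-→d24:H0→d25:-→d26:-→d27:-  best=H0
  ? 180.192.95.152  path d0:-→d1:-→d2:-→d3:-→d4:-→d5:-→d6:-→d7:-→d8:-→d9:-→d10:-→d11:-→d12:H3→d13:-→d14:-→d15:-  best=H3
  ? 81.3.201.213  path d0:-→d1:-→d2:-→d3:-  best=no-route
  add 0.0.0.0/0 -> H7 at depth 0
  add 180.192.0.0/12 -> H0 at depth 12
  - 53.9.29.0/24 clear@24
  ? 53.9.29.22  path d0:H7→d1:-→d2:-→d3:-→d4:-→d5:-→d6:-→d7:-→d8:-→d9:-→d10:-→d11:-→d12:-→d13:-→d14:-→d15:-→d16:-→d17:-→d18:-→d19:-→d20:-→d21:-→d22:-→d23:-→d24:-→d25:-→d26:-→d27:-→d28:H7  best=H7
  - 74.205.208.0/20 clear@20
  ? 180.192.0.104  path d0:H7→d1:-→d2:-→d3:-→d4:-→d5:-→d6:-→d7:-→d8:-→d9:-→d10:-→d11:-→d12:H0→d13:-→d14:-→d15:-  best=H0
  ? 53.9.29.17  path d0:H7→d1:-→d2:-→d3:-→d4:-→d5:-→d6:-→d7:-→d8:-→d9:-→d10:-→d11:-→d12:-→d13:-→d14:-→d15:-→d16:-→d17:-→d18:-→d19:-→d20:-→d21:-→d22:-→d23:-→d24:-→d25:-→d26:-→d27:-→d28:H7  best=H7
  ? 180.194.116.172  path d0:H7→d1:-→d2:-→d3:-→d4:-→d5:-→d6:-→d7:-→d8:-→d9:-→d10:-→d11:-→d12:H0→d13:-→d14:-  best=H0

== LOOKUPS ==
["H0","H3","no-route","H7","H0","H7","H0"]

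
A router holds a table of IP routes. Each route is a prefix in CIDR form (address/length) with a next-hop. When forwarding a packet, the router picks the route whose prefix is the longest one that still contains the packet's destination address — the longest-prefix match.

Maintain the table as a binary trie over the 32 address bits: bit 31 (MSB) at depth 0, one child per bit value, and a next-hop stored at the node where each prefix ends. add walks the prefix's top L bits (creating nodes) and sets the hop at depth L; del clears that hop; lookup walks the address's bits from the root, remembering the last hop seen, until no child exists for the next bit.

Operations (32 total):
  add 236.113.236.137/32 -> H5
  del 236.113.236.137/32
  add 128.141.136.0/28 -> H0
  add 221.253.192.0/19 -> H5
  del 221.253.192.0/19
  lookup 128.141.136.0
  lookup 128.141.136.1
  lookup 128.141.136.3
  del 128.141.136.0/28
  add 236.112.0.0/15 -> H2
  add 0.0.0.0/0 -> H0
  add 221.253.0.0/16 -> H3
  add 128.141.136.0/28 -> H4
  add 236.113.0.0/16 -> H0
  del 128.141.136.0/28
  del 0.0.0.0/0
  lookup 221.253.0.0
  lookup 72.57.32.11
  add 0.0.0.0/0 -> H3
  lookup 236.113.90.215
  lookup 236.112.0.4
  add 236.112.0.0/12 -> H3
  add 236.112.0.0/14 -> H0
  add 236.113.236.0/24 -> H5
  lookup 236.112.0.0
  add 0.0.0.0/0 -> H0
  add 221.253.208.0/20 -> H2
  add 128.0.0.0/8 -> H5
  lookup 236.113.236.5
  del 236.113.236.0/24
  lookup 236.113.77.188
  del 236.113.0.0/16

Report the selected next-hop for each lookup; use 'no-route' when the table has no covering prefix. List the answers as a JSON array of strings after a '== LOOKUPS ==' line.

Process each operation:
  + 236.113.236.137/32 (H5) depth=32
  del 236.113.236.137/32 (clear depth 32)
  + 128.141.136.0/28 (H0) depth=28
  + 221.253.192.0/19 (H5) depth=19
  del 221.253.192.0/19 (clear depth 19)
  ? 128.141.136.0  path d0:-→d1:-→d2:-→d3:-→d4:-→d5:-→d6:-→d7:-→d8:-→d9:-→d10:-→d11:-→d12:-→d13:-→d14:-→d15:-→d16:-→d17:-→d18:-→d19:-→d20:-→d21:-→d22:-→d23:-→d24:-→d25:-→d26:-→d27:-→d28:H0  best=H0
  ? 128.141.136.1  path d0:-→d1:-→d2:-→d3:-→d4:-→d5:-→d6:-→d7:-→d8:-→d9:-→d10:-→d11:-→d12:-→d13:-→d14:-→d15:-→d16:-→d17:-→d18:-→d19:-→d20:-→d21:-→d22:-→d23:-→d24:-→d25:-→d26:-→d27:-→d28:H0  best=H0
  ? 128.141.136.3  path d0:-→d1:-→d2:-→d3:-→d4:-→d5:-→d6:-→d7:-→d8:-→d9:-→d10:-→d11:-→d12:-→d13:-→d14:-→d15:-→d16:-→d17:-→d18:-→d19:-→d20:-→d21:-→d22:-→d23:-→d24:-→d25:-→d26:-→d27:-→d28:H0  best=H0
  del 128.141.136.0/28 (clear depth 28)
  + 236.112.0.0/15 (H2) depth=15
  + 0.0.0.0/0 (H0) depth=0
  + 221.253.0.0/16 (H3) depth=16
  + 128.141.136.0/28 (H4) depth=28
  + 236.113.0.0/16 (H0) depth=16
  del 128.141.136.0/28 (clear depth 28)
  del 0.0.0.0/0 (clear depth 0)
  ? 221.253.0.0  path d0:-→d1:-→d2:-→d3:-→d4:-→d5:-→d6:-→d7:-→d8:-→d9:-→d10:-→d11:-→d12:-→d13:-→d14:-→d15:-→d16:H3  best=H3
  ? 72.57.32.11  path d0:-  best=no-route
  + 0.0.0.0/0 (H3) depth=0
  ? 236.113.90.215  path d0:H3→d1:-→d2:-→d3:-→d4:-→d5:-→d6:-→d7:-→d8:-→d9:-→d10:-→d11:-→d12:-→d13:-→d14:-→d15:H2→d16:H0  best=H0
  ? 236.112.0.4  path d0:H3→d1:-→d2:-→d3:-→d4:-→d5:-→d6:-→d7:-→d8:-→d9:-→d10:-→d11:-→d12:-→d13:-→d14:-→d15:H2  best=H2
  + 236.112.0.0/12 (H3) depth=12
  + 236.112.0.0/14 (H0) depth=14
  + 236.113.236.0/24 (H5) depth=24
  ? 236.112.0.0  path d0:H3→d1:-→d2:-→d3:-→d4:-→d5:-→d6:-→d7:-→d8:-→d9:-→d10:-→d11:-→d12:H3→d13:-→d14:H0→d15:H2  best=H2
  + 0.0.0.0/0 (H0) depth=0
  + 221.253.208.0/20 (H2) depth=20
  + 128.0.0.0/8 (H5) depth=8
  ? 236.113.236.5  path d0:H0→d1:-→d2:-→d3:-→d4:-→d5:-→d6:-→d7:-→d8:-→d9:-→d10:-→d11:-→d12:H3→d13:-→d14:H0→d15:H2→d16:H0→d17:-→d18:-→d19:-→d20:-→d21:-→d22:-→d23:-→d24:H5  best=H5
  del 236.113.236.0/24 (clear depth 24)
  ? 236.113.77.188  path d0:H0→d1:-→d2:-→d3:-→d4:-→d5:-→d6:-→d7:-→d8:-→d9:-→d10:-→d11:-→d12:H3→d13:-→d14:H0→d15:H2→d16:H0  best=H0
  del 236.113.0.0/16 (clear depth 16)

== LOOKUPS ==
["H0","H0","H0","H3","no-route","H0","H2","H2","H5","H0"]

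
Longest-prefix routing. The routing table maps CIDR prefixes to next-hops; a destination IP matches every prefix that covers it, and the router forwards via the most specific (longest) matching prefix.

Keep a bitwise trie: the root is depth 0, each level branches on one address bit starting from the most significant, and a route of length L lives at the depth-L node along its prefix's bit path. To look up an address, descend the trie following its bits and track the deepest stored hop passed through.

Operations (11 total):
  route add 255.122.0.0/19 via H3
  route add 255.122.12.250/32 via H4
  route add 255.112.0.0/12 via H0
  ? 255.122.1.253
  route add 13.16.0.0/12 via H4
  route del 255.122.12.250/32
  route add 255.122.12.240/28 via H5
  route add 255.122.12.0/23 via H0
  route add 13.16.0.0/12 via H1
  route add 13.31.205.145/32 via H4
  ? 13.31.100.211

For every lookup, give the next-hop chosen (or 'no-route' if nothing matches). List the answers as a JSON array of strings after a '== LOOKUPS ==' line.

Process each operation:
  + 255.122.0.0/19 (H3) depth=19
  + 255.122.12.250/32 (H4) depth=32
  + 255.112.0.0/12 (H0) depth=12
  Q 255.122.1.253: descend 11111111011110100000 ; hops seen [H0,H3] ; pick H3
  + 13.16.0.0/12 (H4) depth=12
  del 255.122.12.250/32 (clear depth 32)
  + 255.122.12.240/28 (H5) depth=28
  + 255.122.12.0/23 (H0) depth=23
  + 13.16.0.0/12 (H1) depth=12
  + 13.31.205.145/32 (H4) depth=32
  Q 13.31.100.211: descend 0000110100011111 ; hops seen [H1] ; pick H1

== LOOKUPS ==
["H3","H1"]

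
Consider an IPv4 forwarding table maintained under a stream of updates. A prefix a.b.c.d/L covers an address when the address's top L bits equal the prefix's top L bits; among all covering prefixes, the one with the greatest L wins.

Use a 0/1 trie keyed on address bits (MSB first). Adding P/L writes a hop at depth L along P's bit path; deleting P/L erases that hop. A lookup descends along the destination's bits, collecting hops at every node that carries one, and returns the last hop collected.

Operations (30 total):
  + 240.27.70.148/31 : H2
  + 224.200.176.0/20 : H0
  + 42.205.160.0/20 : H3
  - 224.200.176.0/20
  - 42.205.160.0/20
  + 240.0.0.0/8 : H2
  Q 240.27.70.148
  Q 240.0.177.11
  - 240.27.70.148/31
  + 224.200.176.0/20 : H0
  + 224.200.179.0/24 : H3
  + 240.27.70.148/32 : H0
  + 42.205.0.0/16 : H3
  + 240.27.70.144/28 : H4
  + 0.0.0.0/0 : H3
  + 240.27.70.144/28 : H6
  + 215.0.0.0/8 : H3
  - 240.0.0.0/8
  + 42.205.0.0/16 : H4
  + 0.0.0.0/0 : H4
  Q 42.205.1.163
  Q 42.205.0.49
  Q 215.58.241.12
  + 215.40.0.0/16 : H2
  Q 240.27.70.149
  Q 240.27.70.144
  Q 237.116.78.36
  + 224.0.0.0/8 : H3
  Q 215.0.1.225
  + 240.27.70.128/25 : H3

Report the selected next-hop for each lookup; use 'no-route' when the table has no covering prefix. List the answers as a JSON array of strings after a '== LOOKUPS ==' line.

Trace:
  + 240.27.70.148/31 (H2) depth=31
  + 224.200.176.0/20 (H0) depth=20
  + 42.205.160.0/20 (H3) depth=20
  - 224.200.176.0/20 clear@20
  - 42.205.160.0/20 clear@20
  + 240.0.0.0/8 (H2) depth=8
  Q 240.27.70.148: descend 1111000000011011010001101001010 ; hops seen [H2,H2] ; pick H2
  Q 240.0.177.11: descend 11110000000 ; hops seen [H2] ; pick H2
  - 240.27.70.148/31 clear@31
  + 224.200.176.0/20 (H0) depth=20
  + 224.200.179.0/24 (H3) depth=24
  + 240.27.70.148/32 (H0) depth=32
  + 42.205.0.0/16 (H3) depth=16
  + 240.27.70.144/28 (H4) depth=28
  + 0.0.0.0/0 (H3) depth=0
  + 240.27.70.144/28 (H6) depth=28
  + 215.0.0.0/8 (H3) depth=8
  - 240.0.0.0/8 clear@8
  + 42.205.0.0/16 (H4) depth=16
  + 0.0.0.0/0 (H4) depth=0
  Q 42.205.1.163: descend 0010101011001101 ; hops seen [H4,H4] ; pick H4
  Q 42.205.0.49: descend 0010101011001101 ; hops seen [H4,H4] ; pick H4
  Q 215.58.241.12: descend 11010111 ; hops seen [H4,H3] ; pick H3
  + 215.40.0.0/16 (H2) depth=16
  Q 240.27.70.149: descend 1111000000011011010001101001010 ; hops seen [H4,H6] ; pick H6
  Q 240.27.70.144: descend 11110000000110110100011010010 ; hops seen [H4,H6] ; pick H6
  Q 237.116.78.36: descend 1110 ; hops seen [H4] ; pick H4
  + 224.0.0.0/8 (H3) depth=8
  Q 215.0.1.225: descend 1101011100 ; hops seen [H4,H3] ; pick H3
  + 240.27.70.128/25 (H3) depth=25

== LOOKUPS ==
["H2","H2","H4","H4","H3","H6","H6","H4","H3"]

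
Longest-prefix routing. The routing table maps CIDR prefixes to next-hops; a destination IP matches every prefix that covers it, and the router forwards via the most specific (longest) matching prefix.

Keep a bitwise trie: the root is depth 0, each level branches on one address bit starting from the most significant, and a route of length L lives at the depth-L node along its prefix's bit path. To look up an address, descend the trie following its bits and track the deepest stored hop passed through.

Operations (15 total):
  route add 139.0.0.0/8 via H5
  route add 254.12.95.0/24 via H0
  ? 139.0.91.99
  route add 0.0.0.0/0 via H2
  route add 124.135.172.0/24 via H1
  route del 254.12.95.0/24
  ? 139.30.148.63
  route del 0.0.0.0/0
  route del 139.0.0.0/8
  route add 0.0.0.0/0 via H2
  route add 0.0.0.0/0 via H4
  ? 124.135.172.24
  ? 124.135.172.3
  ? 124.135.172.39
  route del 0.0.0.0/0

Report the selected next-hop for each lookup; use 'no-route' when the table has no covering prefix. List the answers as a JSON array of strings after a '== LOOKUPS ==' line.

Apply in order:
  add 139.0.0.0/8 -> H5 at depth 8
  add 254.12.95.0/24 -> H0 at depth 24
  Q 139.0.91.99: descend 10001011 ; hops seen [H5] ; pick H5
  add 0.0.0.0/0 -> H2 at depth 0
  add 124.135.172.0/24 -> H1 at depth 24
  - 254.12.95.0/24 clear@24
  Q 139.30.148.63: descend 10001011 ; hops seen [H2,H5] ; pick H5
  - 0.0.0.0/0 clear@0
  - 139.0.0.0/8 clear@8
  add 0.0.0.0/0 -> H2 at depth 0
  add 0.0.0.0/0 -> H4 at depth 0
  Q 124.135.172.24: descend 011111001000011110101100 ; hops seen [H4,H1] ; pick H1
  Q 124.135.172.3: descend 011111001000011110101100 ; hops seen [H4,H1] ; pick H1
  Q 124.135.172.39: descend 011111001000011110101100 ; hops seen [H4,H1] ; pick H1
  - 0.0.0.0/0 clear@0

== LOOKUPS ==
["H5","H5","H1","H1","H1"]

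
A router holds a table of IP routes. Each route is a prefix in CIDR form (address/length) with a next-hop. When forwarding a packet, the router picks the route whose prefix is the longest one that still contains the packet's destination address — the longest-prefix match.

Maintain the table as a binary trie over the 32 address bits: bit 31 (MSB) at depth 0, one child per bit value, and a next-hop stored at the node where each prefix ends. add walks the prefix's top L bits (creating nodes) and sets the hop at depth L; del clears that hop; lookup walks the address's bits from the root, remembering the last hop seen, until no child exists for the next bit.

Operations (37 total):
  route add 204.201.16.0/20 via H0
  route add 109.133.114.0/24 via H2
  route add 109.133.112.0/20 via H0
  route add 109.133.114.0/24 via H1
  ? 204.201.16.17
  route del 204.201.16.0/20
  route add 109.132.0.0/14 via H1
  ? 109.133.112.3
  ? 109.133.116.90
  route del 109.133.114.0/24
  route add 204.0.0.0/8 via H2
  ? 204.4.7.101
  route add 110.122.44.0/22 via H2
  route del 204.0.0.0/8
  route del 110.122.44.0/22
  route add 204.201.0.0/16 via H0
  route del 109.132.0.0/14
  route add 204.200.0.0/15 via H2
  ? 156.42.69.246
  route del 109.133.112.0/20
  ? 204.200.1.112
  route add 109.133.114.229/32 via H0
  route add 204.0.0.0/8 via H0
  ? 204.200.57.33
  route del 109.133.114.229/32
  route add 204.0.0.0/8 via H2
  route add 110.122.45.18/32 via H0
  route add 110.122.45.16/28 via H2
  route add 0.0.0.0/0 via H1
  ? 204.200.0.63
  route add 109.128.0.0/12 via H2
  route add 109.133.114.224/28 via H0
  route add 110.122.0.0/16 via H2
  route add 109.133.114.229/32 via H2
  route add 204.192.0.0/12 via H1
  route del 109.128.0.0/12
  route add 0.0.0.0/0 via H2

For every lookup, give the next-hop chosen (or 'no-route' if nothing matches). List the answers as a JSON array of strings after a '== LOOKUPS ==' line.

Process each operation:
  add 204.201.16.0/20 -> H0 at depth 20
  add 109.133.114.0/24 -> H2 at depth 24
  add 109.133.112.0/20 -> H0 at depth 20
  add 109.133.114.0/24 -> H1 at depth 24
  Q 204.201.16.17: descend 11001100110010010001 ; hops seen [H0] ; pick H0
  - 204.201.16.0/20 clear@20
  add 109.132.0.0/14 -> H1 at depth 14
  Q 109.133.112.3: descend 0110110110000101011100 ; hops seen [H1,H0] ; pick H0
  Q 109.133.116.90: descend 011011011000010101110 ; hops seen [H1,H0] ; pick H0
  - 109.133.114.0/24 clear@24
  add 204.0.0.0/8 -> H2 at depth 8
  Q 204.4.7.101: descend 11001100 ; hops seen [H2] ; pick H2
  add 110.122.44.0/22 -> H2 at depth 22
  - 204.0.0.0/8 clear@8
  - 110.122.44.0/22 clear@22
  add 204.201.0.0/16 -> H0 at depth 16
  - 109.132.0.0/14 clear@14
  add 204.200.0.0/15 -> H2 at depth 15
  Q 156.42.69.246: descend 1 ; hops seen [∅] ; pick no-route
  - 109.133.112.0/20 clear@20
  Q 204.200.1.112: descend 110011001100100 ; hops seen [H2] ; pick H2
  add 109.133.114.229/32 -> H0 at depth 32
  add 204.0.0.0/8 -> H0 at depth 8
  Q 204.200.57.33: descend 110011001100100 ; hops seen [H0,H2] ; pick H2
  - 109.133.114.229/32 clear@32
  add 204.0.0.0/8 -> H2 at depth 8
  add 110.122.45.18/32 -> H0 at depth 32
  add 110.122.45.16/28 -> H2 at depth 28
  add 0.0.0.0/0 -> H1 at depth 0
  Q 204.200.0.63: descend 110011001100100 ; hops seen [H1,H2,H2] ; pick H2
  add 109.128.0.0/12 -> H2 at depth 12
  add 109.133.114.224/28 -> H0 at depth 28
  add 110.122.0.0/16 -> H2 at depth 16
  add 109.133.114.229/32 -> H2 at depth 32
  add 204.192.0.0/12 -> H1 at depth 12
  - 109.128.0.0/12 clear@12
  add 0.0.0.0/0 -> H2 at depth 0

== LOOKUPS ==
["H0","H0","H0","H2","no-route","H2","H2","H2"]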